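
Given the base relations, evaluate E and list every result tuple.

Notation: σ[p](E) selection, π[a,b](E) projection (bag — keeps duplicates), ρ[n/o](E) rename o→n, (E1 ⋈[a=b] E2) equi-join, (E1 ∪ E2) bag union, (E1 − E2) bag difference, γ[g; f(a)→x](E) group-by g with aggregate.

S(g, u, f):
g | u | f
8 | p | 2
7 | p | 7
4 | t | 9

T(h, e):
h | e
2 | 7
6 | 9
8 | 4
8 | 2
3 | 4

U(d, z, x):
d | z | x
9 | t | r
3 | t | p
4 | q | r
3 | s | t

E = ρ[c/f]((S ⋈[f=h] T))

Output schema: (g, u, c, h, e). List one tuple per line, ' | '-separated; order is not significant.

Subexpression sizes:
  S → 3
  T → 5
  (S ⋈[f=h] T) → 1
  ρ[c/f]((S ⋈[f=h] T)) → 1

== RESULT ==
g | u | c | h | e
8 | p | 2 | 2 | 7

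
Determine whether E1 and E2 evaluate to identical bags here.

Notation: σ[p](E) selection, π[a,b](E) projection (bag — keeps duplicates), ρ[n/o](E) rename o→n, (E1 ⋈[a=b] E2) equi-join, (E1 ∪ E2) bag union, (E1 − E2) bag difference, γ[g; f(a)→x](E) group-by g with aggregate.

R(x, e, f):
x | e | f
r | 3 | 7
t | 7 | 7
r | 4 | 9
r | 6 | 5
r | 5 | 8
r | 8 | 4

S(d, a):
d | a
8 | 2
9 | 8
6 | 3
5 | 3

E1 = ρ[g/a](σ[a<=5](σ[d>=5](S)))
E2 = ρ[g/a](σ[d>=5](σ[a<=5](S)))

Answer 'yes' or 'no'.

E1 per-node cardinality:
  S → 4
  σ[d>=5](S) → 4
  σ[a<=5](σ[d>=5](S)) → 3
  ρ[g/a](σ[a<=5](σ[d>=5](S))) → 3
E2 per-node cardinality:
  S → 4
  σ[a<=5](S) → 3
  σ[d>=5](σ[a<=5](S)) → 3
  ρ[g/a](σ[d>=5](σ[a<=5](S))) → 3

E1 and E2 produce the same multiset:
d | g
5 | 3
6 | 3
8 | 2

yes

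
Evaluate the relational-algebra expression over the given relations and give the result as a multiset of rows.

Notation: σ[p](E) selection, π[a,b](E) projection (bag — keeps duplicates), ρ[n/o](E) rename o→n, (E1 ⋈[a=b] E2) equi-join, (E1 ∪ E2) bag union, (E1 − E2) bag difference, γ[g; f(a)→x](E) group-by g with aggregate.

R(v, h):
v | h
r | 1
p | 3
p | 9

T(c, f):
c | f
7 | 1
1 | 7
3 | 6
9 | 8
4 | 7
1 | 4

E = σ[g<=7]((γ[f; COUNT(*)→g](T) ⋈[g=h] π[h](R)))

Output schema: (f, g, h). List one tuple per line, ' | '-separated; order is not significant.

Row counts bottom-up:
  T → 6
  γ[f; COUNT(*)→g](T) → 5
  R → 3
  π[h](R) → 3
  (γ[f; COUNT(*)→g](T) ⋈[g=h] π[h](R)) → 4
  σ[g<=7]((γ[f; COUNT(*)→g](T) ⋈[g=h] π[h](R))) → 4

== RESULT ==
f | g | h
1 | 1 | 1
4 | 1 | 1
6 | 1 | 1
8 | 1 | 1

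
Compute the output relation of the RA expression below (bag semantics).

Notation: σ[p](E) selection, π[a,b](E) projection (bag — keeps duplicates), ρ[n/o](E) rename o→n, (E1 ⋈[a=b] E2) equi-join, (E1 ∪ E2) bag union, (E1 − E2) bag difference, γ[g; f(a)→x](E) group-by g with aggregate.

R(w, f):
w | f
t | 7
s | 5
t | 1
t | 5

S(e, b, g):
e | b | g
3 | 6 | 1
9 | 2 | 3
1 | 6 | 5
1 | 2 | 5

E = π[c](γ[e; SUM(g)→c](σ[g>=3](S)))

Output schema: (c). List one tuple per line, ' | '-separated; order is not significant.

Per-node cardinality:
  S → 4
  σ[g>=3](S) → 3
  γ[e; SUM(g)→c](σ[g>=3](S)) → 2
  π[c](γ[e; SUM(g)→c](σ[g>=3](S))) → 2

== RESULT ==
c
3
10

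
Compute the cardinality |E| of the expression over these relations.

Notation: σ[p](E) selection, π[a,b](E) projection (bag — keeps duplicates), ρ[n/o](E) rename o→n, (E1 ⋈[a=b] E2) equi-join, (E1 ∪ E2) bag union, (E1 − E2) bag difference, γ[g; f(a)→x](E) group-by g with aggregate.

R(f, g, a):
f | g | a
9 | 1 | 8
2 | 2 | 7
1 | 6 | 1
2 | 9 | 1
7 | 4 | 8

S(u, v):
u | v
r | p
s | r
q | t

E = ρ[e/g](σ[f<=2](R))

Row counts bottom-up:
  R → 5
  σ[f<=2](R) → 3
  ρ[e/g](σ[f<=2](R)) → 3

|E| = 3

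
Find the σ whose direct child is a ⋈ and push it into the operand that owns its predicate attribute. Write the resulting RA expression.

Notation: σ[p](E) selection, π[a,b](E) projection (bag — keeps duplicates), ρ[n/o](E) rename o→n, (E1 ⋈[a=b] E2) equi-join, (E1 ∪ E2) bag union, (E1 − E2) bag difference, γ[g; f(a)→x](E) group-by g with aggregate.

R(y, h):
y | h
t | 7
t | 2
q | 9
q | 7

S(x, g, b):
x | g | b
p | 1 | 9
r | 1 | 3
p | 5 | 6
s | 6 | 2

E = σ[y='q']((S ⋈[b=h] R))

σ filters on y, owned by the right side.
E' = (S ⋈[b=h] σ[y='q'](R))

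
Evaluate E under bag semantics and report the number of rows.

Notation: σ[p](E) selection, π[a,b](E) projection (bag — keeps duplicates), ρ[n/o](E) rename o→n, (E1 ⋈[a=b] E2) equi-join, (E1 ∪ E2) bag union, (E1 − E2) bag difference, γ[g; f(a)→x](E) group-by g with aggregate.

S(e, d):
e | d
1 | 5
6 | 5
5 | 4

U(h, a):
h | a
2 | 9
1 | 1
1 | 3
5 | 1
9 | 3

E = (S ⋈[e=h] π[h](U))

Stepwise |·|:
  S → 3
  U → 5
  π[h](U) → 5
  (S ⋈[e=h] π[h](U)) → 3

|E| = 3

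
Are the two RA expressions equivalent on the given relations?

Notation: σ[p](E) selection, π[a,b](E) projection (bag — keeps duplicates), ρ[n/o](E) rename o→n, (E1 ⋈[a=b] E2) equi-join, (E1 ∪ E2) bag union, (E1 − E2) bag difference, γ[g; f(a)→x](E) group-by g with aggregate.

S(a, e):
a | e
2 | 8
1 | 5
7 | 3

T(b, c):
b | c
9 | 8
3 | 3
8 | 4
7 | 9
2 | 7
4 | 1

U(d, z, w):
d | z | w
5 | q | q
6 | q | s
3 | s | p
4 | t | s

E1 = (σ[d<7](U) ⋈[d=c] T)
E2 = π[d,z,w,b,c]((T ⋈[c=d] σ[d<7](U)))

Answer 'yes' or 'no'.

E1 stepwise |·|:
  U → 4
  σ[d<7](U) → 4
  T → 6
  (σ[d<7](U) ⋈[d=c] T) → 2
E2 stepwise |·|:
  T → 6
  U → 4
  σ[d<7](U) → 4
  (T ⋈[c=d] σ[d<7](U)) → 2
  π[d,z,w,b,c]((T ⋈[c=d] σ[d<7](U))) → 2

E1 and E2 produce the same multiset:
d | z | w | b | c
3 | s | p | 3 | 3
4 | t | s | 8 | 4

yes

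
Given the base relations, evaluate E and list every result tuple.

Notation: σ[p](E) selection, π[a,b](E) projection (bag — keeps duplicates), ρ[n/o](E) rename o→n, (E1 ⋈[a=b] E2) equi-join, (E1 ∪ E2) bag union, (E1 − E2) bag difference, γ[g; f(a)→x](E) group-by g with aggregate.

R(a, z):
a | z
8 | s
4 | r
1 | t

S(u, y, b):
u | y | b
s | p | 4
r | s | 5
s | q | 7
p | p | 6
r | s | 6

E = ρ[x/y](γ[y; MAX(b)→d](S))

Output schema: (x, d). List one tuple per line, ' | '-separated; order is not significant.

Stepwise |·|:
  S → 5
  γ[y; MAX(b)→d](S) → 3
  ρ[x/y](γ[y; MAX(b)→d](S)) → 3

== RESULT ==
x | d
p | 6
q | 7
s | 6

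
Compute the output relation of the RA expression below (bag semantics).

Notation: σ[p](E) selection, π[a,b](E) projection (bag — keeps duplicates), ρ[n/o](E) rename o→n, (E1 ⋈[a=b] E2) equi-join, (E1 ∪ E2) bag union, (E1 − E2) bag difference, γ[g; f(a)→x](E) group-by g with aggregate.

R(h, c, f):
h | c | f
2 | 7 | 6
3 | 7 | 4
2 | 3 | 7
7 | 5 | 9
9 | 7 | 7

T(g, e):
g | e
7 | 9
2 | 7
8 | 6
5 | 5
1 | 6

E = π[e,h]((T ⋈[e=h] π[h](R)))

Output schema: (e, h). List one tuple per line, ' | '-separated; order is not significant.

Stepwise |·|:
  T → 5
  R → 5
  π[h](R) → 5
  (T ⋈[e=h] π[h](R)) → 2
  π[e,h]((T ⋈[e=h] π[h](R))) → 2

== RESULT ==
e | h
7 | 7
9 | 9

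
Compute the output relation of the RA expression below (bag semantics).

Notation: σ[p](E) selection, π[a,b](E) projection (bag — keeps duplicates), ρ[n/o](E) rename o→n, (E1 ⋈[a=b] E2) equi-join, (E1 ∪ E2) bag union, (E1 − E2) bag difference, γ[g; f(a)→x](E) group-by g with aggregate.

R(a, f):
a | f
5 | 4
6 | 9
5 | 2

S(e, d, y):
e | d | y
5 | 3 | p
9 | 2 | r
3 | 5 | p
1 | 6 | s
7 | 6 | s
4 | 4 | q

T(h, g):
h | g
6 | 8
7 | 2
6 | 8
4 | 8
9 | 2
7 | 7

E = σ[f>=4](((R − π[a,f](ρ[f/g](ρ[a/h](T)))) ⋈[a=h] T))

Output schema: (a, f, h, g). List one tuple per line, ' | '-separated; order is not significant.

Subexpression sizes:
  R → 3
  T → 6
  ρ[a/h](T) → 6
  ρ[f/g](ρ[a/h](T)) → 6
  π[a,f](ρ[f/g](ρ[a/h](T))) → 6
  (R − π[a,f](ρ[f/g](ρ[a/h](T)))) → 3
  T → 6
  ((R − π[a,f](ρ[f/g](ρ[a/h](T)))) ⋈[a=h] T) → 2
  σ[f>=4](((R − π[a,f](ρ[f/g](ρ[a/h](T)))) ⋈[a=h] T)) → 2

== RESULT ==
a | f | h | g
6 | 9 | 6 | 8
6 | 9 | 6 | 8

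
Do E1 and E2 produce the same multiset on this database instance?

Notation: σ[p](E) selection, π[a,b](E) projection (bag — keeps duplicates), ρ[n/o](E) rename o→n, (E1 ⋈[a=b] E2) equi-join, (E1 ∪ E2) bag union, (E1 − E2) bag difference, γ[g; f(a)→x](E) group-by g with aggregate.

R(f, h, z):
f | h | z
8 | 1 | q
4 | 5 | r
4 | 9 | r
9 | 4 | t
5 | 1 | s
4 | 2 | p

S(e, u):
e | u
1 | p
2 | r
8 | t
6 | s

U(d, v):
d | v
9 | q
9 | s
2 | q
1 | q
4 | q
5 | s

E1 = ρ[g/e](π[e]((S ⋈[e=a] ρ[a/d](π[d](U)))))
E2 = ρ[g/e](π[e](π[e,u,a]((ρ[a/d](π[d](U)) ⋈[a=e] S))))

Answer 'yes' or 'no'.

E1 stepwise |·|:
  S → 4
  U → 6
  π[d](U) → 6
  ρ[a/d](π[d](U)) → 6
  (S ⋈[e=a] ρ[a/d](π[d](U))) → 2
  π[e]((S ⋈[e=a] ρ[a/d](π[d](U)))) → 2
  ρ[g/e](π[e]((S ⋈[e=a] ρ[a/d](π[d](U))))) → 2
E2 stepwise |·|:
  U → 6
  π[d](U) → 6
  ρ[a/d](π[d](U)) → 6
  S → 4
  (ρ[a/d](π[d](U)) ⋈[a=e] S) → 2
  π[e,u,a]((ρ[a/d](π[d](U)) ⋈[a=e] S)) → 2
  π[e](π[e,u,a]((ρ[a/d](π[d](U)) ⋈[a=e] S))) → 2
  ρ[g/e](π[e](π[e,u,a]((ρ[a/d](π[d](U)) ⋈[a=e] S)))) → 2

E1 and E2 produce the same multiset:
g
1
2

yes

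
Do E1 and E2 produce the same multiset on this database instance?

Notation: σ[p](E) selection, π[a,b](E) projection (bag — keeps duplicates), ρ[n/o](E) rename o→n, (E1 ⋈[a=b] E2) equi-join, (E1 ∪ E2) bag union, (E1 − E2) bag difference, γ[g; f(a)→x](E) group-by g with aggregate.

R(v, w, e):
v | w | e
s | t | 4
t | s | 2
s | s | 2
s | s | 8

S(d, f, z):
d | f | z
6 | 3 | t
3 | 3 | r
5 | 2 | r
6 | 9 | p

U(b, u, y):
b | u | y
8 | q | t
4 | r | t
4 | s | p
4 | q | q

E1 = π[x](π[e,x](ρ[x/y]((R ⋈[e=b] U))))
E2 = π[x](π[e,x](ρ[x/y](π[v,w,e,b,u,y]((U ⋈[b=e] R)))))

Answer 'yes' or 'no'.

E1 per-node cardinality:
  R → 4
  U → 4
  (R ⋈[e=b] U) → 4
  ρ[x/y]((R ⋈[e=b] U)) → 4
  π[e,x](ρ[x/y]((R ⋈[e=b] U))) → 4
  π[x](π[e,x](ρ[x/y]((R ⋈[e=b] U)))) → 4
E2 per-node cardinality:
  U → 4
  R → 4
  (U ⋈[b=e] R) → 4
  π[v,w,e,b,u,y]((U ⋈[b=e] R)) → 4
  ρ[x/y](π[v,w,e,b,u,y]((U ⋈[b=e] R))) → 4
  π[e,x](ρ[x/y](π[v,w,e,b,u,y]((U ⋈[b=e] R)))) → 4
  π[x](π[e,x](ρ[x/y](π[v,w,e,b,u,y]((U ⋈[b=e] R))))) → 4

E1 and E2 produce the same multiset:
x
p
q
t
t

yes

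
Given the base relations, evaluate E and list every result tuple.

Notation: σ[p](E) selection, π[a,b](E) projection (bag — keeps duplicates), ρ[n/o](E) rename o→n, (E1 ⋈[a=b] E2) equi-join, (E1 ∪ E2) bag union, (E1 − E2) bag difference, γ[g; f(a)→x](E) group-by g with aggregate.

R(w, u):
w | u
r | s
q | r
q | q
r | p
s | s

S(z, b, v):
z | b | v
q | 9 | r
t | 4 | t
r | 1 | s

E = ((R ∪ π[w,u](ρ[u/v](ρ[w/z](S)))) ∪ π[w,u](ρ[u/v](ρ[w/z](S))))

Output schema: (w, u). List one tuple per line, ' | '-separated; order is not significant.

Per-node cardinality:
  R → 5
  S → 3
  ρ[w/z](S) → 3
  ρ[u/v](ρ[w/z](S)) → 3
  π[w,u](ρ[u/v](ρ[w/z](S))) → 3
  (R ∪ π[w,u](ρ[u/v](ρ[w/z](S)))) → 8
  S → 3
  ρ[w/z](S) → 3
  ρ[u/v](ρ[w/z](S)) → 3
  π[w,u](ρ[u/v](ρ[w/z](S))) → 3
  ((R ∪ π[w,u](ρ[u/v](ρ[w/z](S)))) ∪ π[w,u](ρ[u/v](ρ[w/z](S)))) → 11

== RESULT ==
w | u
q | q
q | r
q | r
q | r
r | p
r | s
r | s
r | s
s | s
t | t
t | t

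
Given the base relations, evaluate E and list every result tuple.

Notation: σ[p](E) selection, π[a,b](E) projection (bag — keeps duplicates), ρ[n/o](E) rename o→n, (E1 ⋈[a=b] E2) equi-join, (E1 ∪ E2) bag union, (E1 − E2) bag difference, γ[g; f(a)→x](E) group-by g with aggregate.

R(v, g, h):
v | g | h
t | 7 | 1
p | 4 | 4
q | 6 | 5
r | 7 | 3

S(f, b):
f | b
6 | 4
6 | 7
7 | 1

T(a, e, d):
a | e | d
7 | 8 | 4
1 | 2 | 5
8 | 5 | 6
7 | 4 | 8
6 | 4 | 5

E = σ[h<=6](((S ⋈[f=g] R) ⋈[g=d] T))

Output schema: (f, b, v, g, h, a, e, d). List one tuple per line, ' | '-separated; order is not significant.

Stepwise |·|:
  S → 3
  R → 4
  (S ⋈[f=g] R) → 4
  T → 5
  ((S ⋈[f=g] R) ⋈[g=d] T) → 2
  σ[h<=6](((S ⋈[f=g] R) ⋈[g=d] T)) → 2

== RESULT ==
f | b | v | g | h | a | e | d
6 | 4 | q | 6 | 5 | 8 | 5 | 6
6 | 7 | q | 6 | 5 | 8 | 5 | 6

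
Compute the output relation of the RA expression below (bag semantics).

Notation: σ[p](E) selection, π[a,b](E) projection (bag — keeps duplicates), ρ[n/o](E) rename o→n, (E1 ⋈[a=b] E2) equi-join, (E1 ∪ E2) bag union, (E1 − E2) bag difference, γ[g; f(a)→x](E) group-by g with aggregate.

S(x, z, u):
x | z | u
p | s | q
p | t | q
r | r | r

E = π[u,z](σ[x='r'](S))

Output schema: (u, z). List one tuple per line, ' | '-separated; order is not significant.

Row counts bottom-up:
  S → 3
  σ[x='r'](S) → 1
  π[u,z](σ[x='r'](S)) → 1

== RESULT ==
u | z
r | r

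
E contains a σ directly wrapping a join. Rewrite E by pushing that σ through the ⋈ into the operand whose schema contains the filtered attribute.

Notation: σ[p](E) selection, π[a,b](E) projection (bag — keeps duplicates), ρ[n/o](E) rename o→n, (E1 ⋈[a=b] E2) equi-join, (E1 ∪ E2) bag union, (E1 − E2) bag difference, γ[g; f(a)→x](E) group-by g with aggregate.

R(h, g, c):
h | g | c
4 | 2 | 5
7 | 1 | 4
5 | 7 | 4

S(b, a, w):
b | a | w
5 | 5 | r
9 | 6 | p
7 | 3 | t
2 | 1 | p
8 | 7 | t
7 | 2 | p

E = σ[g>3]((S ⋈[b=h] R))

σ filters on g, owned by the right side.
E' = (S ⋈[b=h] σ[g>3](R))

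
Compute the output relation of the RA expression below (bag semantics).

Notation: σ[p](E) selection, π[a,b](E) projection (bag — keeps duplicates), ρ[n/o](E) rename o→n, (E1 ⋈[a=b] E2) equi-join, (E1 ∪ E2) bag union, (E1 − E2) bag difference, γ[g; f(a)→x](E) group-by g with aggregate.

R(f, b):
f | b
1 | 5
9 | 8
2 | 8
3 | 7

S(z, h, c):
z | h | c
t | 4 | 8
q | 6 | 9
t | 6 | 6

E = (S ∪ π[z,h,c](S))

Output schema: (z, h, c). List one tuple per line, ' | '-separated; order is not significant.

Row counts bottom-up:
  S → 3
  S → 3
  π[z,h,c](S) → 3
  (S ∪ π[z,h,c](S)) → 6

== RESULT ==
z | h | c
q | 6 | 9
q | 6 | 9
t | 4 | 8
t | 4 | 8
t | 6 | 6
t | 6 | 6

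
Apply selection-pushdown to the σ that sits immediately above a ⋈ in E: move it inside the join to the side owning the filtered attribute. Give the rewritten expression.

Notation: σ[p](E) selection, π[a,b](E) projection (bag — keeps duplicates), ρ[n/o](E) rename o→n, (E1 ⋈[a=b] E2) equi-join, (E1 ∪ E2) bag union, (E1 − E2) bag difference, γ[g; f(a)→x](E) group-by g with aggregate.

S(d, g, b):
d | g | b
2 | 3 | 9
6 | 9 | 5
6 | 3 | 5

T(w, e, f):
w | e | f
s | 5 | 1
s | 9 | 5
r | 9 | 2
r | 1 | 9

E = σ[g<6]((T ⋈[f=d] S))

σ filters on g, owned by the right side.
E' = (T ⋈[f=d] σ[g<6](S))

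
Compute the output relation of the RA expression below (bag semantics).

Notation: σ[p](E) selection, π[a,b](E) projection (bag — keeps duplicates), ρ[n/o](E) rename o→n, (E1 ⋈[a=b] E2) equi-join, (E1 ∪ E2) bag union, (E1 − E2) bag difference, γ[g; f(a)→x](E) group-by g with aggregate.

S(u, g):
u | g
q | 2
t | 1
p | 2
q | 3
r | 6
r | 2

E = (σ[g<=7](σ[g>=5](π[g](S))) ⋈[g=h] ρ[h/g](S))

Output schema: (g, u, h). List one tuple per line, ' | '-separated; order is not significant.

Subexpression sizes:
  S → 6
  π[g](S) → 6
  σ[g>=5](π[g](S)) → 1
  σ[g<=7](σ[g>=5](π[g](S))) → 1
  S → 6
  ρ[h/g](S) → 6
  (σ[g<=7](σ[g>=5](π[g](S))) ⋈[g=h] ρ[h/g](S)) → 1

== RESULT ==
g | u | h
6 | r | 6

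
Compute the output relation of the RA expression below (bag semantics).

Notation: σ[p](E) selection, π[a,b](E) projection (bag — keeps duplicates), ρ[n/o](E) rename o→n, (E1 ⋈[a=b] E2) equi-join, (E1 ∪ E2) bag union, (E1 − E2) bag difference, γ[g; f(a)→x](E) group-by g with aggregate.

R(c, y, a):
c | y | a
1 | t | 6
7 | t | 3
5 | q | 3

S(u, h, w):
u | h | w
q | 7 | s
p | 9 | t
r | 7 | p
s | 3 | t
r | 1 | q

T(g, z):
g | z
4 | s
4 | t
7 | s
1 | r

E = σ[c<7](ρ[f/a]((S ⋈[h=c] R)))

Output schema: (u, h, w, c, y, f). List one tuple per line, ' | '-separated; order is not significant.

Stepwise |·|:
  S → 5
  R → 3
  (S ⋈[h=c] R) → 3
  ρ[f/a]((S ⋈[h=c] R)) → 3
  σ[c<7](ρ[f/a]((S ⋈[h=c] R))) → 1

== RESULT ==
u | h | w | c | y | f
r | 1 | q | 1 | t | 6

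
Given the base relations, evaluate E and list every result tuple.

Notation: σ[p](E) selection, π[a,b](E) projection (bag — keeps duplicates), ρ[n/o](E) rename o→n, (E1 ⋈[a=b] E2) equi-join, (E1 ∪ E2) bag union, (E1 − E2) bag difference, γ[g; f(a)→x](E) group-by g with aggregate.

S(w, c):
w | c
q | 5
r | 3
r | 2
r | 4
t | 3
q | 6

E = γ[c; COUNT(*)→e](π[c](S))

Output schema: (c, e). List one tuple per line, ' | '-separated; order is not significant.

Row counts bottom-up:
  S → 6
  π[c](S) → 6
  γ[c; COUNT(*)→e](π[c](S)) → 5

== RESULT ==
c | e
2 | 1
3 | 2
4 | 1
5 | 1
6 | 1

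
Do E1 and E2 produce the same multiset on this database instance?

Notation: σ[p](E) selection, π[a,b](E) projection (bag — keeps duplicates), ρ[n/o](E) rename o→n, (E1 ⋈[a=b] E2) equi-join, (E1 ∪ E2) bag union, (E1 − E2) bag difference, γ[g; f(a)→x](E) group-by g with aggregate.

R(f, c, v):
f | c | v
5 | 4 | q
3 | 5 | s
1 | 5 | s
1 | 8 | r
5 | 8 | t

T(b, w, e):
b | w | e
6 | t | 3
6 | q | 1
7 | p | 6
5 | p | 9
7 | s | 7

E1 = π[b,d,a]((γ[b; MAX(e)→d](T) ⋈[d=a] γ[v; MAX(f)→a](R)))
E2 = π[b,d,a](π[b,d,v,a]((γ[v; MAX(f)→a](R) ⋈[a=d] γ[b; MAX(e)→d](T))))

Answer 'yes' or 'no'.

E1 subexpression sizes:
  T → 5
  γ[b; MAX(e)→d](T) → 3
  R → 5
  γ[v; MAX(f)→a](R) → 4
  (γ[b; MAX(e)→d](T) ⋈[d=a] γ[v; MAX(f)→a](R)) → 1
  π[b,d,a]((γ[b; MAX(e)→d](T) ⋈[d=a] γ[v; MAX(f)→a](R))) → 1
E2 subexpression sizes:
  R → 5
  γ[v; MAX(f)→a](R) → 4
  T → 5
  γ[b; MAX(e)→d](T) → 3
  (γ[v; MAX(f)→a](R) ⋈[a=d] γ[b; MAX(e)→d](T)) → 1
  π[b,d,v,a]((γ[v; MAX(f)→a](R) ⋈[a=d] γ[b; MAX(e)→d](T))) → 1
  π[b,d,a](π[b,d,v,a]((γ[v; MAX(f)→a](R) ⋈[a=d] γ[b; MAX(e)→d](T)))) → 1

E1 and E2 produce the same multiset:
b | d | a
6 | 3 | 3

yes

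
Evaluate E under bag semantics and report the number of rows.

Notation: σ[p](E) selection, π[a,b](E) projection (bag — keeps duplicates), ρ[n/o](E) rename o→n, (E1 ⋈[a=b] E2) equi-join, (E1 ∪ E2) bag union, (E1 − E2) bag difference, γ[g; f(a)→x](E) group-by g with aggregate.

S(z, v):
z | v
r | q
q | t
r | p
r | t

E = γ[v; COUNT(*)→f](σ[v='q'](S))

Stepwise |·|:
  S → 4
  σ[v='q'](S) → 1
  γ[v; COUNT(*)→f](σ[v='q'](S)) → 1

|E| = 1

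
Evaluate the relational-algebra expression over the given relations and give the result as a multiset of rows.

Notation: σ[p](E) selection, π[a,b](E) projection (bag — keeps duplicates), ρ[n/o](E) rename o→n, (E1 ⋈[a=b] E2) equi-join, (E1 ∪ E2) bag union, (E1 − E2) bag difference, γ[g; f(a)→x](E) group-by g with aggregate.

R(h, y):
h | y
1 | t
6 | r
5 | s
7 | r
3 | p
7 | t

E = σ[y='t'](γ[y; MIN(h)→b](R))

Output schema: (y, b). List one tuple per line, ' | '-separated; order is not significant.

Row counts bottom-up:
  R → 6
  γ[y; MIN(h)→b](R) → 4
  σ[y='t'](γ[y; MIN(h)→b](R)) → 1

== RESULT ==
y | b
t | 1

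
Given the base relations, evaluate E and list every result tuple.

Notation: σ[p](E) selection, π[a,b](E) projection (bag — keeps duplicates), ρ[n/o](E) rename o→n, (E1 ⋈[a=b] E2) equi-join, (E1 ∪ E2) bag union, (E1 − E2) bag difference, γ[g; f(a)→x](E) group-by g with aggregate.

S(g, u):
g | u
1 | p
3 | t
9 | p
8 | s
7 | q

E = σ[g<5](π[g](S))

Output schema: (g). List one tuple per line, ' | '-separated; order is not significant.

Stepwise |·|:
  S → 5
  π[g](S) → 5
  σ[g<5](π[g](S)) → 2

== RESULT ==
g
1
3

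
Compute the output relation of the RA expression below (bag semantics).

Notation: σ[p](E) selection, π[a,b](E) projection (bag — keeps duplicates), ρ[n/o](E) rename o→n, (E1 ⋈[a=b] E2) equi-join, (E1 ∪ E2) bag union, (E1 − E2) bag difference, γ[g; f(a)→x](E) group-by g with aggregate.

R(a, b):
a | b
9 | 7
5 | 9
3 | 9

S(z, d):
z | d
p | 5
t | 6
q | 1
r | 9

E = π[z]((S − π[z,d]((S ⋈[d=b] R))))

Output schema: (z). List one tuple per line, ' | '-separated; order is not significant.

Per-node cardinality:
  S → 4
  S → 4
  R → 3
  (S ⋈[d=b] R) → 2
  π[z,d]((S ⋈[d=b] R)) → 2
  (S − π[z,d]((S ⋈[d=b] R))) → 3
  π[z]((S − π[z,d]((S ⋈[d=b] R)))) → 3

== RESULT ==
z
p
q
t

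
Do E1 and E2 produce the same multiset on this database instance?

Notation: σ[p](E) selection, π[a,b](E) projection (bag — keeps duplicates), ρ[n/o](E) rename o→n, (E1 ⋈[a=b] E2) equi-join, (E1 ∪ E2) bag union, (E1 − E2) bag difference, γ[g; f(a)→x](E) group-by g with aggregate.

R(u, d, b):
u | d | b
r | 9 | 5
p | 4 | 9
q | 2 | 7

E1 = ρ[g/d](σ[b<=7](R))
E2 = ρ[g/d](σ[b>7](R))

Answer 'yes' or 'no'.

E1 row counts bottom-up:
  R → 3
  σ[b<=7](R) → 2
  ρ[g/d](σ[b<=7](R)) → 2
E2 row counts bottom-up:
  R → 3
  σ[b>7](R) → 1
  ρ[g/d](σ[b>7](R)) → 1

E1 result:
u | g | b
q | 2 | 7
r | 9 | 5
E2 result:
u | g | b
p | 4 | 9
Witness: ('q', 2, 7) appears 1× in E1 but 0× in E2.

no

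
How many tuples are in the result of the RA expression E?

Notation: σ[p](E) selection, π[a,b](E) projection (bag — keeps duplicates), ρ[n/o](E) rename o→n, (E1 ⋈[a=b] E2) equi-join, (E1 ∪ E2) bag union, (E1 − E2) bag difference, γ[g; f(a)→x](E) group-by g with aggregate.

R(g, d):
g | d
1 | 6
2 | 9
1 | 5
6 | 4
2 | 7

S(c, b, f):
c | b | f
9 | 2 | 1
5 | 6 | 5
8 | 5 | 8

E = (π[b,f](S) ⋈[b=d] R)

Row counts bottom-up:
  S → 3
  π[b,f](S) → 3
  R → 5
  (π[b,f](S) ⋈[b=d] R) → 2

|E| = 2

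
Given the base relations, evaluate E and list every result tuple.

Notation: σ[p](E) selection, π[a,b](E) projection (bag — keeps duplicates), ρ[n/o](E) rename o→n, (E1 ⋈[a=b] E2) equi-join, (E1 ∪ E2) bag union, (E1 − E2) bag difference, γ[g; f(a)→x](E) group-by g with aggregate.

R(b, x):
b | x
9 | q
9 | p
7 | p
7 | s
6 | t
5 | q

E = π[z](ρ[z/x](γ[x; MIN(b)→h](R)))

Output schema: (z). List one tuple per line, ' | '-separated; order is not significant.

Subexpression sizes:
  R → 6
  γ[x; MIN(b)→h](R) → 4
  ρ[z/x](γ[x; MIN(b)→h](R)) → 4
  π[z](ρ[z/x](γ[x; MIN(b)→h](R))) → 4

== RESULT ==
z
p
q
s
t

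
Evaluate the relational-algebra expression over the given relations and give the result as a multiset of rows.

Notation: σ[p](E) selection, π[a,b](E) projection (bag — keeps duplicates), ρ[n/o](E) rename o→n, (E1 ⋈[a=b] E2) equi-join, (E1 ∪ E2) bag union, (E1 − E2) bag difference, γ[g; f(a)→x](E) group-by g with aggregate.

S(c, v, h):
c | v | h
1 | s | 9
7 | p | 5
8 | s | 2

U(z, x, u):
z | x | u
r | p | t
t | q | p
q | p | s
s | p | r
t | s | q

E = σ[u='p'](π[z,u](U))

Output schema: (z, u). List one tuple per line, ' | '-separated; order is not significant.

Subexpression sizes:
  U → 5
  π[z,u](U) → 5
  σ[u='p'](π[z,u](U)) → 1

== RESULT ==
z | u
t | p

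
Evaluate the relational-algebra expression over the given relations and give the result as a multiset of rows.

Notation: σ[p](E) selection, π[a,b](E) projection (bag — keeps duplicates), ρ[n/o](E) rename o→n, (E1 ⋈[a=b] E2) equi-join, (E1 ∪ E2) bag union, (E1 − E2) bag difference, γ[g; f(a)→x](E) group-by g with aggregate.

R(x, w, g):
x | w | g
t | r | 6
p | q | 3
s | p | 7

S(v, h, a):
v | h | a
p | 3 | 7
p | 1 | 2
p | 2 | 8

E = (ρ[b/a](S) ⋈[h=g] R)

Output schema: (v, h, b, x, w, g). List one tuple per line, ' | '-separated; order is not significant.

Subexpression sizes:
  S → 3
  ρ[b/a](S) → 3
  R → 3
  (ρ[b/a](S) ⋈[h=g] R) → 1

== RESULT ==
v | h | b | x | w | g
p | 3 | 7 | p | q | 3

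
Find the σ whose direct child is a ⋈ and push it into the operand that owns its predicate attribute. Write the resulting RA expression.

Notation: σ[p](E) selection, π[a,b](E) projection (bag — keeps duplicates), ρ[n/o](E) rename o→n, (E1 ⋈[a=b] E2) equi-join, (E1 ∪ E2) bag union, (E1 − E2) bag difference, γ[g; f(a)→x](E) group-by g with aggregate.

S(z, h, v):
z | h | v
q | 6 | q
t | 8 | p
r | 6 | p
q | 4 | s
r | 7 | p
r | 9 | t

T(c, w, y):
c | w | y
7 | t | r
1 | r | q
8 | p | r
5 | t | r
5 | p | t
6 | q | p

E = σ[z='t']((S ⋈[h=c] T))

σ filters on z, owned by the left side.
E' = (σ[z='t'](S) ⋈[h=c] T)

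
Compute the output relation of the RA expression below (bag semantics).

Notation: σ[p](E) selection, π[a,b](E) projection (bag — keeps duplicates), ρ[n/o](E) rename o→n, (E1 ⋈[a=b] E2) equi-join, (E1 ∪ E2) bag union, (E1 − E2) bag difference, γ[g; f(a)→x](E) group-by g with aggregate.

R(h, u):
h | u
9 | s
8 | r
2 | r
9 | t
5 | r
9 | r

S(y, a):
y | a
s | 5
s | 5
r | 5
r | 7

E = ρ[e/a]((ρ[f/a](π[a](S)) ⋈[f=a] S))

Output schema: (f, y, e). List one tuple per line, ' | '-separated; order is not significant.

Stepwise |·|:
  S → 4
  π[a](S) → 4
  ρ[f/a](π[a](S)) → 4
  S → 4
  (ρ[f/a](π[a](S)) ⋈[f=a] S) → 10
  ρ[e/a]((ρ[f/a](π[a](S)) ⋈[f=a] S)) → 10

== RESULT ==
f | y | e
5 | r | 5
5 | r | 5
5 | r | 5
5 | s | 5
5 | s | 5
5 | s | 5
5 | s | 5
5 | s | 5
5 | s | 5
7 | r | 7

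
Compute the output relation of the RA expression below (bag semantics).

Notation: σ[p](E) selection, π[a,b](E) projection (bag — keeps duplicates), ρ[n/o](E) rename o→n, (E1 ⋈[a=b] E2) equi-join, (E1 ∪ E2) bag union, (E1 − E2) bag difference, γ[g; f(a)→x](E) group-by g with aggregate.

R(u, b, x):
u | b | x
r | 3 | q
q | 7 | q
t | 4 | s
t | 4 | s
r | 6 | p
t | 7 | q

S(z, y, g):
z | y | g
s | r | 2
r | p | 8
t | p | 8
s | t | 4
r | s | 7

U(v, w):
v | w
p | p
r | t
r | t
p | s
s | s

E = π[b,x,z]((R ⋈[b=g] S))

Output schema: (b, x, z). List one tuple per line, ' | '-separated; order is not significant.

Stepwise |·|:
  R → 6
  S → 5
  (R ⋈[b=g] S) → 4
  π[b,x,z]((R ⋈[b=g] S)) → 4

== RESULT ==
b | x | z
4 | s | s
4 | s | s
7 | q | r
7 | q | r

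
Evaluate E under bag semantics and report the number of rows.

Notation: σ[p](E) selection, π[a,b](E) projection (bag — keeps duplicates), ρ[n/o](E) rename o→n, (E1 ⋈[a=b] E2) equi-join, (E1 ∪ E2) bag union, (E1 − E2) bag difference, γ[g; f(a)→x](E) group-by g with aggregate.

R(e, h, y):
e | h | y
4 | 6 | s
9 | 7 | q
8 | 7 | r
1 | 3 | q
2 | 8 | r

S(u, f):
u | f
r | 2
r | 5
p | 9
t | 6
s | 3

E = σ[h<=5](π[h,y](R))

Subexpression sizes:
  R → 5
  π[h,y](R) → 5
  σ[h<=5](π[h,y](R)) → 1

|E| = 1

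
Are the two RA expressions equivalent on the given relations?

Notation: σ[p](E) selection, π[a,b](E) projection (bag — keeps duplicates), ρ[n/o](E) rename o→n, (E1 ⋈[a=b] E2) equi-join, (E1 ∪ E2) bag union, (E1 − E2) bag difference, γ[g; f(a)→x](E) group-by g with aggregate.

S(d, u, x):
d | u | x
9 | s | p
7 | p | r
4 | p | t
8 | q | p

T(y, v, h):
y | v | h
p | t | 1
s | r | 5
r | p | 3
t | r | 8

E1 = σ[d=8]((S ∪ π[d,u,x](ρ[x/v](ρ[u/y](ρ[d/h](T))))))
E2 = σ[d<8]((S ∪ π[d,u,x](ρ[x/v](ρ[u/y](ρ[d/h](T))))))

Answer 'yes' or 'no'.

E1 row counts bottom-up:
  S → 4
  T → 4
  ρ[d/h](T) → 4
  ρ[u/y](ρ[d/h](T)) → 4
  ρ[x/v](ρ[u/y](ρ[d/h](T))) → 4
  π[d,u,x](ρ[x/v](ρ[u/y](ρ[d/h](T)))) → 4
  (S ∪ π[d,u,x](ρ[x/v](ρ[u/y](ρ[d/h](T))))) → 8
  σ[d=8]((S ∪ π[d,u,x](ρ[x/v](ρ[u/y](ρ[d/h](T)))))) → 2
E2 row counts bottom-up:
  S → 4
  T → 4
  ρ[d/h](T) → 4
  ρ[u/y](ρ[d/h](T)) → 4
  ρ[x/v](ρ[u/y](ρ[d/h](T))) → 4
  π[d,u,x](ρ[x/v](ρ[u/y](ρ[d/h](T)))) → 4
  (S ∪ π[d,u,x](ρ[x/v](ρ[u/y](ρ[d/h](T))))) → 8
  σ[d<8]((S ∪ π[d,u,x](ρ[x/v](ρ[u/y](ρ[d/h](T)))))) → 5

E1 result:
d | u | x
8 | q | p
8 | t | r
E2 result:
d | u | x
1 | p | t
3 | r | p
4 | p | t
5 | s | r
7 | p | r
Witness: (5, 's', 'r') appears 0× in E1 but 1× in E2.

no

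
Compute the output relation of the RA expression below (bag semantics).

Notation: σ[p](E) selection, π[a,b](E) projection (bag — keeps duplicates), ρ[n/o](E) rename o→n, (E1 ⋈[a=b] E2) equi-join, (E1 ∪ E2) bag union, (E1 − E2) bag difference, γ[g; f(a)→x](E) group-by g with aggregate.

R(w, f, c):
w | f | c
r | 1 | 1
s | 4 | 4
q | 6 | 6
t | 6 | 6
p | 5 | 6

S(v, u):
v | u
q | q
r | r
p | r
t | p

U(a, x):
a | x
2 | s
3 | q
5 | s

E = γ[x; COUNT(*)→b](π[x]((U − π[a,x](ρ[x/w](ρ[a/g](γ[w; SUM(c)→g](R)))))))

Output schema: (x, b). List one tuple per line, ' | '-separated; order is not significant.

Row counts bottom-up:
  U → 3
  R → 5
  γ[w; SUM(c)→g](R) → 5
  ρ[a/g](γ[w; SUM(c)→g](R)) → 5
  ρ[x/w](ρ[a/g](γ[w; SUM(c)→g](R))) → 5
  π[a,x](ρ[x/w](ρ[a/g](γ[w; SUM(c)→g](R)))) → 5
  (U − π[a,x](ρ[x/w](ρ[a/g](γ[w; SUM(c)→g](R))))) → 3
  π[x]((U − π[a,x](ρ[x/w](ρ[a/g](γ[w; SUM(c)→g](R)))))) → 3
  γ[x; COUNT(*)→b](π[x]((U − π[a,x](ρ[x/w](ρ[a/g](γ[w; SUM(c)→g](R))))))) → 2

== RESULT ==
x | b
q | 1
s | 2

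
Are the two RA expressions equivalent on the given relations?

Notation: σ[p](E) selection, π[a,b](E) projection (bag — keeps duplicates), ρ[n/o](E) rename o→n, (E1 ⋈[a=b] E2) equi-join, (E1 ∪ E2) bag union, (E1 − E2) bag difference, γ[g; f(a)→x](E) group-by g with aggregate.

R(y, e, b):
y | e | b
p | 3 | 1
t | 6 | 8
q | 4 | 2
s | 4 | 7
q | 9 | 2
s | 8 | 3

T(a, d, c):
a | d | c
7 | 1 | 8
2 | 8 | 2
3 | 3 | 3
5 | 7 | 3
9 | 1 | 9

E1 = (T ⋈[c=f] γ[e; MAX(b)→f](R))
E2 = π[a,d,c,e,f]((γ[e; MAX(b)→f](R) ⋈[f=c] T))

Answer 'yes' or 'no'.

E1 row counts bottom-up:
  T → 5
  R → 6
  γ[e; MAX(b)→f](R) → 5
  (T ⋈[c=f] γ[e; MAX(b)→f](R)) → 4
E2 row counts bottom-up:
  R → 6
  γ[e; MAX(b)→f](R) → 5
  T → 5
  (γ[e; MAX(b)→f](R) ⋈[f=c] T) → 4
  π[a,d,c,e,f]((γ[e; MAX(b)→f](R) ⋈[f=c] T)) → 4

E1 and E2 produce the same multiset:
a | d | c | e | f
2 | 8 | 2 | 9 | 2
3 | 3 | 3 | 8 | 3
5 | 7 | 3 | 8 | 3
7 | 1 | 8 | 6 | 8

yes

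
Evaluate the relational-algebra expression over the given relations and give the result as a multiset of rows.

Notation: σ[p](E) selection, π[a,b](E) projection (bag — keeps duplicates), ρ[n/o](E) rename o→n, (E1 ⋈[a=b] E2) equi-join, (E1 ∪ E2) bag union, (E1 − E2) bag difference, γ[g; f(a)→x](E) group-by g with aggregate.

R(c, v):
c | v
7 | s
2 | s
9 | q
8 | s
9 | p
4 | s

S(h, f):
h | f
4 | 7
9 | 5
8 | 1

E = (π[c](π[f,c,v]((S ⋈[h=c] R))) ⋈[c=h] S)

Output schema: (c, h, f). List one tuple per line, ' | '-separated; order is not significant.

Subexpression sizes:
  S → 3
  R → 6
  (S ⋈[h=c] R) → 4
  π[f,c,v]((S ⋈[h=c] R)) → 4
  π[c](π[f,c,v]((S ⋈[h=c] R))) → 4
  S → 3
  (π[c](π[f,c,v]((S ⋈[h=c] R))) ⋈[c=h] S) → 4

== RESULT ==
c | h | f
4 | 4 | 7
8 | 8 | 1
9 | 9 | 5
9 | 9 | 5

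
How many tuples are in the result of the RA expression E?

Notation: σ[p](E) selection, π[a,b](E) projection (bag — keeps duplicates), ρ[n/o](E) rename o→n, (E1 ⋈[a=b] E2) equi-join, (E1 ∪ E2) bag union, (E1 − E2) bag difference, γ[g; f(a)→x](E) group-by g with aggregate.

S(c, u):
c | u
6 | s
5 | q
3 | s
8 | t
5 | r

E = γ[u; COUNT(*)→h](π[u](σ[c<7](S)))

Subexpression sizes:
  S → 5
  σ[c<7](S) → 4
  π[u](σ[c<7](S)) → 4
  γ[u; COUNT(*)→h](π[u](σ[c<7](S))) → 3

|E| = 3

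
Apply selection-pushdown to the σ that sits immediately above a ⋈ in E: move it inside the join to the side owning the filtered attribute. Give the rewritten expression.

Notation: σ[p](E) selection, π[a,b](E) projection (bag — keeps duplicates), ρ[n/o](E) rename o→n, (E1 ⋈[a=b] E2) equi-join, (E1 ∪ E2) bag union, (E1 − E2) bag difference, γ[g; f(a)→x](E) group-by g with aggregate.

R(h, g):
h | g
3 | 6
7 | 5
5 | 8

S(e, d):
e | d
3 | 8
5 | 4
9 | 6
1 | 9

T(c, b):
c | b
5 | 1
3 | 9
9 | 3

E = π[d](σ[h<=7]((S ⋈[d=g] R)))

σ filters on h, owned by the right side.
E' = π[d]((S ⋈[d=g] σ[h<=7](R)))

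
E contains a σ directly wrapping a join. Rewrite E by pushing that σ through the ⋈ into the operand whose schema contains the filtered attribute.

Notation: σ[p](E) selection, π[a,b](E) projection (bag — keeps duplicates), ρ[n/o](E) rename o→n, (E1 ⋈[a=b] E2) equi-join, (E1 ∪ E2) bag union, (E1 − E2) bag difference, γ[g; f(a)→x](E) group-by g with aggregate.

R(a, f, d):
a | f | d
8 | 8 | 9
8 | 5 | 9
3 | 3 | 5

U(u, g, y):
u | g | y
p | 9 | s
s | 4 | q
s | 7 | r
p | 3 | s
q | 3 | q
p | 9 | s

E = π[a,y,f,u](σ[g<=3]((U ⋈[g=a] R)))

σ filters on g, owned by the left side.
E' = π[a,y,f,u]((σ[g<=3](U) ⋈[g=a] R))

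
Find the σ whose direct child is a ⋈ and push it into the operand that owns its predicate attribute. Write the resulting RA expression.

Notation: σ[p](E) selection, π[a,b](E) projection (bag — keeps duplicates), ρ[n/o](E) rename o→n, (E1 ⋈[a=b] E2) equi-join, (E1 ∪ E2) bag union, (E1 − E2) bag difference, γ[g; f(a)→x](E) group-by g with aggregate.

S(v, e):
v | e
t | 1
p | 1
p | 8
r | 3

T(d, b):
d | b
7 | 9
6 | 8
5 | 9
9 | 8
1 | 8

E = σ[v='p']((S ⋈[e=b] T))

σ filters on v, owned by the left side.
E' = (σ[v='p'](S) ⋈[e=b] T)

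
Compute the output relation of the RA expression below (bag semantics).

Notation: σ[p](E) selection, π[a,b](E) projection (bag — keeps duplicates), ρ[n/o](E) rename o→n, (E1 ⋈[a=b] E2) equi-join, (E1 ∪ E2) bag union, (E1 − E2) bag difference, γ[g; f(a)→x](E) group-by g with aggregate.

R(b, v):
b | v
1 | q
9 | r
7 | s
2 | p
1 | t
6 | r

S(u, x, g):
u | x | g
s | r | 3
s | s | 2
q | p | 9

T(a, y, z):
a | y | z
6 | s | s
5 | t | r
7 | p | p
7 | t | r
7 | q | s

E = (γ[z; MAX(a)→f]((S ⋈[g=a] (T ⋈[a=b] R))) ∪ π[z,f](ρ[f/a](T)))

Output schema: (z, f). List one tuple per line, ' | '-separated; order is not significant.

Row counts bottom-up:
  S → 3
  T → 5
  R → 6
  (T ⋈[a=b] R) → 4
  (S ⋈[g=a] (T ⋈[a=b] R)) → 0
  γ[z; MAX(a)→f]((S ⋈[g=a] (T ⋈[a=b] R))) → 0
  T → 5
  ρ[f/a](T) → 5
  π[z,f](ρ[f/a](T)) → 5
  (γ[z; MAX(a)→f]((S ⋈[g=a] (T ⋈[a=b] R))) ∪ π[z,f](ρ[f/a](T))) → 5

== RESULT ==
z | f
p | 7
r | 5
r | 7
s | 6
s | 7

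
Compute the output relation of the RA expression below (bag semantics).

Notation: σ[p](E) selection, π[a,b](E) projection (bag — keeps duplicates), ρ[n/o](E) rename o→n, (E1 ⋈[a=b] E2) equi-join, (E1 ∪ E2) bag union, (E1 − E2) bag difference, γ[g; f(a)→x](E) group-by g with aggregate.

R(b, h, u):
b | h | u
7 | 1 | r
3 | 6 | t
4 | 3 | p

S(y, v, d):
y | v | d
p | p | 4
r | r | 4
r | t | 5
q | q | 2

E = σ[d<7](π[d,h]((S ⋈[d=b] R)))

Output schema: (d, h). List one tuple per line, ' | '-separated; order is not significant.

Row counts bottom-up:
  S → 4
  R → 3
  (S ⋈[d=b] R) → 2
  π[d,h]((S ⋈[d=b] R)) → 2
  σ[d<7](π[d,h]((S ⋈[d=b] R))) → 2

== RESULT ==
d | h
4 | 3
4 | 3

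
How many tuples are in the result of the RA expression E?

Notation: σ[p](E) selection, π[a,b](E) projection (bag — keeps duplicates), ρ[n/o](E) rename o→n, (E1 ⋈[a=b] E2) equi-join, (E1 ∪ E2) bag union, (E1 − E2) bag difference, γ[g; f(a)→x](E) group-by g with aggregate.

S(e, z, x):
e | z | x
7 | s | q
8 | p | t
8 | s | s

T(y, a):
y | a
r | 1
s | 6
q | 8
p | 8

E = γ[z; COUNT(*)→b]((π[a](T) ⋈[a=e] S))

Stepwise |·|:
  T → 4
  π[a](T) → 4
  S → 3
  (π[a](T) ⋈[a=e] S) → 4
  γ[z; COUNT(*)→b]((π[a](T) ⋈[a=e] S)) → 2

|E| = 2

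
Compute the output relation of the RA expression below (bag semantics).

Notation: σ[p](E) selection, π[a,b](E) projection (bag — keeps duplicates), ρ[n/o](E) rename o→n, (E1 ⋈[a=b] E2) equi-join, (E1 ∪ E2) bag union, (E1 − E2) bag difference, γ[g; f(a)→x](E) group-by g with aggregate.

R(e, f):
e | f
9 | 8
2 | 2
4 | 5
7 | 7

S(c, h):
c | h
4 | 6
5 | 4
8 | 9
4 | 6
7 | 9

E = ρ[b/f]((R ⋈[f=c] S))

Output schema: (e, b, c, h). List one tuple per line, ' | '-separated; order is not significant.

Per-node cardinality:
  R → 4
  S → 5
  (R ⋈[f=c] S) → 3
  ρ[b/f]((R ⋈[f=c] S)) → 3

== RESULT ==
e | b | c | h
4 | 5 | 5 | 4
7 | 7 | 7 | 9
9 | 8 | 8 | 9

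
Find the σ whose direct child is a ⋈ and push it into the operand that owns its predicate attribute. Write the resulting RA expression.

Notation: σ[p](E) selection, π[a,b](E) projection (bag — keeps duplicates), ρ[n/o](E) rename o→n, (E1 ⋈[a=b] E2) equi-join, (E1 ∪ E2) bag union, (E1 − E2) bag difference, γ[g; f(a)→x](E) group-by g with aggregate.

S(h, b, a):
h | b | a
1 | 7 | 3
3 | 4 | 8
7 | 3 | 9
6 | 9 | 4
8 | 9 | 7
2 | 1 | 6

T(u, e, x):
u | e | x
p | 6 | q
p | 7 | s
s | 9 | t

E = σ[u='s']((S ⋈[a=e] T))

σ filters on u, owned by the right side.
E' = (S ⋈[a=e] σ[u='s'](T))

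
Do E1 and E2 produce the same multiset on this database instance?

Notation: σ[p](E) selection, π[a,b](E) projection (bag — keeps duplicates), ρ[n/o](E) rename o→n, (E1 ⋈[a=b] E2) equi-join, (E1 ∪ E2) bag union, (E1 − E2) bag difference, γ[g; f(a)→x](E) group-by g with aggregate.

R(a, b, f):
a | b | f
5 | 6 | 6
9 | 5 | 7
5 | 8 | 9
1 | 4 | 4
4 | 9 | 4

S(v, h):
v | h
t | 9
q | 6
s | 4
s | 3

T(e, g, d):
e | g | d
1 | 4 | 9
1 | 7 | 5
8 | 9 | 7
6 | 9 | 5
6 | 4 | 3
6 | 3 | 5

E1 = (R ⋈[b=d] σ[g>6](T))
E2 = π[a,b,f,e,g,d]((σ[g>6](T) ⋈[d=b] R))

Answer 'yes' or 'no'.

E1 stepwise |·|:
  R → 5
  T → 6
  σ[g>6](T) → 3
  (R ⋈[b=d] σ[g>6](T)) → 2
E2 stepwise |·|:
  T → 6
  σ[g>6](T) → 3
  R → 5
  (σ[g>6](T) ⋈[d=b] R) → 2
  π[a,b,f,e,g,d]((σ[g>6](T) ⋈[d=b] R)) → 2

E1 and E2 produce the same multiset:
a | b | f | e | g | d
9 | 5 | 7 | 1 | 7 | 5
9 | 5 | 7 | 6 | 9 | 5

yes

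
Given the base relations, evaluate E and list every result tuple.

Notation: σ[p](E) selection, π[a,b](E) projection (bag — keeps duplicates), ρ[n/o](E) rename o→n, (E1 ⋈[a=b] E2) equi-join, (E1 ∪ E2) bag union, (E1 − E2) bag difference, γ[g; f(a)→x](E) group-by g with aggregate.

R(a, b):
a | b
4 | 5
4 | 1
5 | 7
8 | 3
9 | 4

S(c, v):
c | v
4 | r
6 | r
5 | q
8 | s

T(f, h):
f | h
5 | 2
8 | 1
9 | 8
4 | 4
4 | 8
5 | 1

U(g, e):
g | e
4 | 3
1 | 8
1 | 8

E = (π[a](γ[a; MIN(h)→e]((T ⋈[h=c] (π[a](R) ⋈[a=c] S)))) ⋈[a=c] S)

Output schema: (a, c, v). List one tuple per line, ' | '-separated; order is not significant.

Stepwise |·|:
  T → 6
  R → 5
  π[a](R) → 5
  S → 4
  (π[a](R) ⋈[a=c] S) → 4
  (T ⋈[h=c] (π[a](R) ⋈[a=c] S)) → 4
  γ[a; MIN(h)→e]((T ⋈[h=c] (π[a](R) ⋈[a=c] S))) → 2
  π[a](γ[a; MIN(h)→e]((T ⋈[h=c] (π[a](R) ⋈[a=c] S)))) → 2
  S → 4
  (π[a](γ[a; MIN(h)→e]((T ⋈[h=c] (π[a](R) ⋈[a=c] S)))) ⋈[a=c] S) → 2

== RESULT ==
a | c | v
4 | 4 | r
8 | 8 | s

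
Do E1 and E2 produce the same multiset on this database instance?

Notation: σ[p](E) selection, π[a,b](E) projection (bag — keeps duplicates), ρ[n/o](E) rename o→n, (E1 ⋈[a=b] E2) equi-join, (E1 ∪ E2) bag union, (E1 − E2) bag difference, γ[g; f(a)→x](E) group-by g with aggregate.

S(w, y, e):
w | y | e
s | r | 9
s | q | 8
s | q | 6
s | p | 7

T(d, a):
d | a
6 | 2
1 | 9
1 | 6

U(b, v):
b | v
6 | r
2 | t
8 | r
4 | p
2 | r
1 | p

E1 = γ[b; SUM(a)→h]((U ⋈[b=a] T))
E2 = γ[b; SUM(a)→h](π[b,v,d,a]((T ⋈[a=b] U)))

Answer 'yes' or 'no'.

E1 subexpression sizes:
  U → 6
  T → 3
  (U ⋈[b=a] T) → 3
  γ[b; SUM(a)→h]((U ⋈[b=a] T)) → 2
E2 subexpression sizes:
  T → 3
  U → 6
  (T ⋈[a=b] U) → 3
  π[b,v,d,a]((T ⋈[a=b] U)) → 3
  γ[b; SUM(a)→h](π[b,v,d,a]((T ⋈[a=b] U))) → 2

E1 and E2 produce the same multiset:
b | h
2 | 4
6 | 6

yes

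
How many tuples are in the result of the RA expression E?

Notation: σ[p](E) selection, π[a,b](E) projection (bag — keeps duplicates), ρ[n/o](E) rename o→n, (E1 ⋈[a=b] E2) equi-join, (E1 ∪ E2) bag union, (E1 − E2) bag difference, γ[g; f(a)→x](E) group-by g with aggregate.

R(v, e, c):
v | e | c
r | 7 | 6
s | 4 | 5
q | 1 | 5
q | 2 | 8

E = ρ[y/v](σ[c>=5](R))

Row counts bottom-up:
  R → 4
  σ[c>=5](R) → 4
  ρ[y/v](σ[c>=5](R)) → 4

|E| = 4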